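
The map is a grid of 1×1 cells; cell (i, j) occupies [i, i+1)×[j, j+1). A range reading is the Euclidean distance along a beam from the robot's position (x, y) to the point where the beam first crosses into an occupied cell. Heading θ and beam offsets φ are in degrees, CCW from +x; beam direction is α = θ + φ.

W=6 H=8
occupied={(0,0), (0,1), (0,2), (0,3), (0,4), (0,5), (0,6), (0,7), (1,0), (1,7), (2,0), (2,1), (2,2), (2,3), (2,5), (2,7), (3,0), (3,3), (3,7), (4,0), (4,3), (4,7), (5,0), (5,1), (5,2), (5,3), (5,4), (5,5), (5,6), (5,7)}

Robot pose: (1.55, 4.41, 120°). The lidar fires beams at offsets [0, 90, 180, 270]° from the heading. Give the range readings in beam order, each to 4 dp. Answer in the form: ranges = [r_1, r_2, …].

beam 1: φ=0°, α=120°
  d=(-0.5000,0.8660)  start (1,4)  tX=1.1000 tY=0.6813  stride 1/|dx|=2.0000 1/|dy|=1.1547
    cross y-line → (1,5), t=0.6813
    cross x-line → (0,5), t=1.1000 (wall)
  → r_1 = 1.1000
beam 2: φ=90°, α=210°
  d=(-0.8660,-0.5000)  start (1,4)  tX=0.6351 tY=0.8200  stride 1/|dx|=1.1547 1/|dy|=2.0000
    cross x-line → (0,4), t=0.6351 (wall)
  → r_2 = 0.6351
beam 3: φ=180°, α=300°
  d=(0.5000,-0.8660)  start (1,4)  tX=0.9000 tY=0.4734  stride 1/|dx|=2.0000 1/|dy|=1.1547
    cross y-line → (1,3), t=0.4734
    cross x-line → (2,3), t=0.9000 (wall)
  → r_3 = 0.9000
beam 4: φ=270°, α=30°
  d=(0.8660,0.5000)  start (1,4)  tX=0.5196 tY=1.1800  stride 1/|dx|=1.1547 1/|dy|=2.0000
    cross x-line → (2,4), t=0.5196
    cross y-line → (2,5), t=1.1800 (wall)
  → r_4 = 1.1800

ranges = [1.1000, 0.6351, 0.9000, 1.1800]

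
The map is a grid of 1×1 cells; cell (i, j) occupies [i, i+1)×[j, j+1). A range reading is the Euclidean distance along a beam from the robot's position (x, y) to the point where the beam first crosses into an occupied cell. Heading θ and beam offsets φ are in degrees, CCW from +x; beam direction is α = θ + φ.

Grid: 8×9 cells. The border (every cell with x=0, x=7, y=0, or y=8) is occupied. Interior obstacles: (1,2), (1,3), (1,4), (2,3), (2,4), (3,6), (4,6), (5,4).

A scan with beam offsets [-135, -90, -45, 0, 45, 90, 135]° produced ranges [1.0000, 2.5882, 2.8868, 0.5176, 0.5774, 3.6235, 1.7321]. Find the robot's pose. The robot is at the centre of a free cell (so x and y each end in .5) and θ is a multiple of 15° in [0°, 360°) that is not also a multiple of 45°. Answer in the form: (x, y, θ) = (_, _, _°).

The pose lattice has 34·16 = 544 candidates. Test each by forward raycasting.
  (6.5, 5.5, 120°): beam 1 = 0.5176 ≠ 1.0000 ✗
  (6.5, 5.5, 345°): beam 2 = 4.6587 ≠ 2.5882 ✗
  (6.5, 1.5, 75°): beam 1 = 0.5774 ≠ 1.0000 ✗
  (4.5, 4.5, 120°): beam 1 = 0.5176 ≠ 1.0000 ✗
  …
  (4.5, 5.5, 75°): r_1=1.0000, r_2=2.5882, r_3=2.8868, r_4=0.5176, r_5=0.5774, r_6=3.6235, r_7=1.7321 — all match ✓
Unique over the lattice → pose = (4.5, 5.5, 75°).

(x, y, θ) = (4.5, 5.5, 75°)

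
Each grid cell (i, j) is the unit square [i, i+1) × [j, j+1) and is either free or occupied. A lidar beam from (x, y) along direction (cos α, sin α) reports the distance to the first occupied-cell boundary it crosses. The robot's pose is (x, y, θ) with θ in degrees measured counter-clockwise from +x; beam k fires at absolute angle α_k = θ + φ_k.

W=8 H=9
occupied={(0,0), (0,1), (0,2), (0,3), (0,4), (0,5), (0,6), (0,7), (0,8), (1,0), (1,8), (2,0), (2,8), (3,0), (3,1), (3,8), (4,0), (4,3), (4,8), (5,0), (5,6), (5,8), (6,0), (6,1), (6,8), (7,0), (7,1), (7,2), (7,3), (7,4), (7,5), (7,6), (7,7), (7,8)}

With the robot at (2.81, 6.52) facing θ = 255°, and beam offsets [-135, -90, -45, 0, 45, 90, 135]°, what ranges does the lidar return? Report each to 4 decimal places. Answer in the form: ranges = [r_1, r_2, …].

beam 1: φ=-135°, α=120°
  d=(-0.5000,0.8660)  start (2,6)  tX=1.6200 tY=0.5543  stride 1/|dx|=2.0000 1/|dy|=1.1547
    cross y-line → (2,7), t=0.5543
    cross x-line → (1,7), t=1.6200
    cross y-line → (1,8), t=1.7090 (wall)
  → r_1 = 1.7090
beam 2: φ=-90°, α=165°
  d=(-0.9659,0.2588)  start (2,6)  tX=0.8386 tY=1.8546  stride 1/|dx|=1.0353 1/|dy|=3.8637
    cross x-line → (1,6), t=0.8386
    cross y-line → (1,7), t=1.8546
    cross x-line → (0,7), t=1.8738 (wall)
  → r_2 = 1.8738
beam 3: φ=-45°, α=210°
  d=(-0.8660,-0.5000)  start (2,6)  tX=0.9353 tY=1.0400  stride 1/|dx|=1.1547 1/|dy|=2.0000
    cross x-line → (1,6), t=0.9353
    cross y-line → (1,5), t=1.0400
    cross x-line → (0,5), t=2.0900 (wall)
  → r_3 = 2.0900
beam 4: φ=0°, α=255°
  d=(-0.2588,-0.9659)  start (2,6)  tX=3.1296 tY=0.5383  stride 1/|dx|=3.8637 1/|dy|=1.0353
    cross y-line → (2,5), t=0.5383
    cross y-line → (2,4), t=1.5736
    cross y-line → (2,3), t=2.6089
    cross x-line → (1,3), t=3.1296
    cross y-line → (1,2), t=3.6442
    cross y-line → (1,1), t=4.6794
    cross y-line → (1,0), t=5.7147 (wall)
  → r_4 = 5.7147
beam 5: φ=45°, α=300°
  d=(0.5000,-0.8660)  start (2,6)  tX=0.3800 tY=0.6004  stride 1/|dx|=2.0000 1/|dy|=1.1547
    cross x-line → (3,6), t=0.3800
    cross y-line → (3,5), t=0.6004
    cross y-line → (3,4), t=1.7551
    cross x-line → (4,4), t=2.3800
    cross y-line → (4,3), t=2.9098 (wall)
  → r_5 = 2.9098
beam 6: φ=90°, α=345°
  d=(0.9659,-0.2588)  start (2,6)  tX=0.1967 tY=2.0091  stride 1/|dx|=1.0353 1/|dy|=3.8637
    cross x-line → (3,6), t=0.1967
    cross x-line → (4,6), t=1.2320
    cross y-line → (4,5), t=2.0091
    cross x-line → (5,5), t=2.2673
    cross x-line → (6,5), t=3.3025
    cross x-line → (7,5), t=4.3378 (wall)
  → r_6 = 4.3378
beam 7: φ=135°, α=30°
  d=(0.8660,0.5000)  start (2,6)  tX=0.2194 tY=0.9600  stride 1/|dx|=1.1547 1/|dy|=2.0000
    cross x-line → (3,6), t=0.2194
    cross y-line → (3,7), t=0.9600
    cross x-line → (4,7), t=1.3741
    cross x-line → (5,7), t=2.5288
    cross y-line → (5,8), t=2.9600 (wall)
  → r_7 = 2.9600

ranges = [1.7090, 1.8738, 2.0900, 5.7147, 2.9098, 4.3378, 2.9600]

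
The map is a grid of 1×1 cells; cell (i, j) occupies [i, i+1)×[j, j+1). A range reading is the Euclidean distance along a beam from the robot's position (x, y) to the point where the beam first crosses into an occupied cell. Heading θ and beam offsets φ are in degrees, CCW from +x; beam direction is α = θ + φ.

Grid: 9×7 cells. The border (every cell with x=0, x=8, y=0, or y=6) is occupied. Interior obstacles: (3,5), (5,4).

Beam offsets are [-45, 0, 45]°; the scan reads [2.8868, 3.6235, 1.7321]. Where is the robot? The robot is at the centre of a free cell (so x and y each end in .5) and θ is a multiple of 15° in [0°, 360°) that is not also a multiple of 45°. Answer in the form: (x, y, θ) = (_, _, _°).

The pose lattice has 33·16 = 528 candidates. Test each by forward raycasting.
  (1.5, 1.5, 285°): beam 1 = 0.5774 ≠ 2.8868 ✗
  (2.5, 2.5, 255°): beam 1 = 1.7321 ≠ 2.8868 ✗
  (4.5, 1.5, 240°): beam 1 = 1.9319 ≠ 2.8868 ✗
  …
  (2.5, 2.5, 105°): r_1=2.8868, r_2=3.6235, r_3=1.7321 — all match ✓
No second candidate reproduces the full scan.

(x, y, θ) = (2.5, 2.5, 105°)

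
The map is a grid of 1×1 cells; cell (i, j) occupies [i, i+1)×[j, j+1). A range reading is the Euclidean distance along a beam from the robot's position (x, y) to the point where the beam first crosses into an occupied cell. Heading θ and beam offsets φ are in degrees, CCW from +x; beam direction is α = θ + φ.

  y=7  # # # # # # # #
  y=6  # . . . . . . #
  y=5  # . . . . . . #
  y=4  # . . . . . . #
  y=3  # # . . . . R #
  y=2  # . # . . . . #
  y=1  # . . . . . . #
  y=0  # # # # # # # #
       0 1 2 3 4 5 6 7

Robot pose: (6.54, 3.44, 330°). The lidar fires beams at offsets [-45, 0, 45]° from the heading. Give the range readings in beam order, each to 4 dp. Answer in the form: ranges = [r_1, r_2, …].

ranges = [1.7773, 0.5312, 0.4762]

beam 1: φ=-45°, α=285°
  dir = (cos 285°, sin 285°) = (0.2588, -0.9659); from cell (6,3)
  next x-line at t=1.7773, next y-line at t=0.4555; Δt_x=3.8637, Δt_y=1.0353
    y: enter (6,2) at t=0.4555
    y: enter (6,1) at t=1.4908
    x: enter (7,1) at t=1.7773 ← occupied
  → r_1 = 1.7773
beam 2: φ=0°, α=330°
  dir = (cos 330°, sin 330°) = (0.8660, -0.5000); from cell (6,3)
  next x-line at t=0.5312, next y-line at t=0.8800; Δt_x=1.1547, Δt_y=2.0000
    x: enter (7,3) at t=0.5312 ← occupied
  → r_2 = 0.5312
beam 3: φ=45°, α=15°
  dir = (cos 15°, sin 15°) = (0.9659, 0.2588); from cell (6,3)
  next x-line at t=0.4762, next y-line at t=2.1637; Δt_x=1.0353, Δt_y=3.8637
    x: enter (7,3) at t=0.4762 ← occupied
  → r_3 = 0.4762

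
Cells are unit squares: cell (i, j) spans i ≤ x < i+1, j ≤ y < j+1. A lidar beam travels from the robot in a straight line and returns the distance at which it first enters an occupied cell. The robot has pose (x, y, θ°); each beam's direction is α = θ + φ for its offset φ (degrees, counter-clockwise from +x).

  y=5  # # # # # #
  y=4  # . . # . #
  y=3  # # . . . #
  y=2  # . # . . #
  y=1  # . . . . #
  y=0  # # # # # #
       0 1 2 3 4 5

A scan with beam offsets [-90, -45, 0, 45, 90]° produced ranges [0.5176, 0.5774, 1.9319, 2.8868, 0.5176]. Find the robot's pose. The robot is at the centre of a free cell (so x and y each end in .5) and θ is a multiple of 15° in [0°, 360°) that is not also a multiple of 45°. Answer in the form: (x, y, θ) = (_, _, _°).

(x, y, θ) = (2.5, 1.5, 345°)

Candidates: 13 free-cell centres × 16 headings = 208 poses. Raycast each; keep the one whose scan matches to 4 dp.
  (4.5, 2.5, 120°): beam 1 = 0.5774 ≠ 0.5176 ✗
  (2.5, 4.5, 150°): beam 1 = 0.5774 ≠ 0.5176 ✗
  (4.5, 3.5, 30°): beam 1 = 1.0000 ≠ 0.5176 ✗
  (3.5, 1.5, 150°): beam 1 = 3.0000 ≠ 0.5176 ✗
  …
  (2.5, 1.5, 345°): r_1=0.5176, r_2=0.5774, r_3=1.9319, r_4=2.8868, r_5=0.5176 — all match ✓
No second candidate reproduces the full scan.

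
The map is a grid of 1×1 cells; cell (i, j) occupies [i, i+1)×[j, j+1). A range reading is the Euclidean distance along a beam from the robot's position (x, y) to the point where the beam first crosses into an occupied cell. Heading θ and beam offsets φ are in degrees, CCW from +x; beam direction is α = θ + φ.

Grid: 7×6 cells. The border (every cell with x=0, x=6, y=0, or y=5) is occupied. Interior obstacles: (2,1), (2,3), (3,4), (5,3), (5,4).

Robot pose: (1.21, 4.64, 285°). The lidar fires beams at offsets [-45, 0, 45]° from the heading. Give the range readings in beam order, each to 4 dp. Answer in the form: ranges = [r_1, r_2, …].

beam 1: φ=-45°, α=240°
  d=(-0.5000,-0.8660)  start (1,4)  tX=0.4200 tY=0.7390  stride 1/|dx|=2.0000 1/|dy|=1.1547
    cross x-line → (0,4), t=0.4200 (wall)
  → r_1 = 0.4200
beam 2: φ=0°, α=285°
  d=(0.2588,-0.9659)  start (1,4)  tX=3.0523 tY=0.6626  stride 1/|dx|=3.8637 1/|dy|=1.0353
    cross y-line → (1,3), t=0.6626
    cross y-line → (1,2), t=1.6979
    cross y-line → (1,1), t=2.7331
    cross x-line → (2,1), t=3.0523 (wall)
  → r_2 = 3.0523
beam 3: φ=45°, α=330°
  d=(0.8660,-0.5000)  start (1,4)  tX=0.9122 tY=1.2800  stride 1/|dx|=1.1547 1/|dy|=2.0000
    cross x-line → (2,4), t=0.9122
    cross y-line → (2,3), t=1.2800 (wall)
  → r_3 = 1.2800

ranges = [0.4200, 3.0523, 1.2800]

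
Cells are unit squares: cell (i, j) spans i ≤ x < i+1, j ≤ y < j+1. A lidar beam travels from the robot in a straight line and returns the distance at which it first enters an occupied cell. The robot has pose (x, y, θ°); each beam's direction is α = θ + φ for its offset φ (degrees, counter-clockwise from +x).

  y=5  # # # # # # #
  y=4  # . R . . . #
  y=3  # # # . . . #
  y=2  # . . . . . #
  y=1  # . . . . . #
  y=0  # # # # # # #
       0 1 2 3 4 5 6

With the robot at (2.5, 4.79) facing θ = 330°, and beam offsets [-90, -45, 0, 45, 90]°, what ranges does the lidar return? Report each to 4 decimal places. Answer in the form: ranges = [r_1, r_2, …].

ranges = [0.9122, 0.8179, 4.0415, 0.8114, 0.2425]

beam 1: φ=-90°, α=240°
  cosα=-0.5000 sinα=-0.8660 | (2,4) | tMaxX 1.0000 tMaxY 0.9122 | tΔX 2.0000 tΔY 1.1547
    t=0.9122 [y] (2,3) — stop
  → r_1 = 0.9122
beam 2: φ=-45°, α=285°
  cosα=0.2588 sinα=-0.9659 | (2,4) | tMaxX 1.9319 tMaxY 0.8179 | tΔX 3.8637 tΔY 1.0353
    t=0.8179 [y] (2,3) — stop
  → r_2 = 0.8179
beam 3: φ=0°, α=330°
  cosα=0.8660 sinα=-0.5000 | (2,4) | tMaxX 0.5774 tMaxY 1.5800 | tΔX 1.1547 tΔY 2.0000
    t=0.5774 [x] (3,4)
    t=1.5800 [y] (3,3)
    t=1.7321 [x] (4,3)
    t=2.8868 [x] (5,3)
    t=3.5800 [y] (5,2)
    t=4.0415 [x] (6,2) — stop
  → r_3 = 4.0415
beam 4: φ=45°, α=15°
  cosα=0.9659 sinα=0.2588 | (2,4) | tMaxX 0.5176 tMaxY 0.8114 | tΔX 1.0353 tΔY 3.8637
    t=0.5176 [x] (3,4)
    t=0.8114 [y] (3,5) — stop
  → r_4 = 0.8114
beam 5: φ=90°, α=60°
  cosα=0.5000 sinα=0.8660 | (2,4) | tMaxX 1.0000 tMaxY 0.2425 | tΔX 2.0000 tΔY 1.1547
    t=0.2425 [y] (2,5) — stop
  → r_5 = 0.2425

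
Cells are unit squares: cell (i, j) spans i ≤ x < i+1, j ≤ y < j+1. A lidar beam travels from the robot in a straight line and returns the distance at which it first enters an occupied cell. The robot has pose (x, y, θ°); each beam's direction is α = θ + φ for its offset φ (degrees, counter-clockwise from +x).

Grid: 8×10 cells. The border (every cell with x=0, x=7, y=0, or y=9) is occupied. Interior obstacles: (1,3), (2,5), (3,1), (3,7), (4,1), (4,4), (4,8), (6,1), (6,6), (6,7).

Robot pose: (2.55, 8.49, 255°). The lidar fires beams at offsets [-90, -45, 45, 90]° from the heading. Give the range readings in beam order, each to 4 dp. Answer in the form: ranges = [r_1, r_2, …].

ranges = [1.6047, 1.7898, 0.9000, 1.5012]

beam 1: φ=-90°, α=165°
  dir = (cos 165°, sin 165°) = (-0.9659, 0.2588); from cell (2,8)
  next x-line at t=0.5694, next y-line at t=1.9705; Δt_x=1.0353, Δt_y=3.8637
    x: enter (1,8) at t=0.5694
    x: enter (0,8) at t=1.6047 ← occupied
  → r_1 = 1.6047
beam 2: φ=-45°, α=210°
  dir = (cos 210°, sin 210°) = (-0.8660, -0.5000); from cell (2,8)
  next x-line at t=0.6351, next y-line at t=0.9800; Δt_x=1.1547, Δt_y=2.0000
    x: enter (1,8) at t=0.6351
    y: enter (1,7) at t=0.9800
    x: enter (0,7) at t=1.7898 ← occupied
  → r_2 = 1.7898
beam 3: φ=45°, α=300°
  dir = (cos 300°, sin 300°) = (0.5000, -0.8660); from cell (2,8)
  next x-line at t=0.9000, next y-line at t=0.5658; Δt_x=2.0000, Δt_y=1.1547
    y: enter (2,7) at t=0.5658
    x: enter (3,7) at t=0.9000 ← occupied
  → r_3 = 0.9000
beam 4: φ=90°, α=345°
  dir = (cos 345°, sin 345°) = (0.9659, -0.2588); from cell (2,8)
  next x-line at t=0.4659, next y-line at t=1.8932; Δt_x=1.0353, Δt_y=3.8637
    x: enter (3,8) at t=0.4659
    x: enter (4,8) at t=1.5012 ← occupied
  → r_4 = 1.5012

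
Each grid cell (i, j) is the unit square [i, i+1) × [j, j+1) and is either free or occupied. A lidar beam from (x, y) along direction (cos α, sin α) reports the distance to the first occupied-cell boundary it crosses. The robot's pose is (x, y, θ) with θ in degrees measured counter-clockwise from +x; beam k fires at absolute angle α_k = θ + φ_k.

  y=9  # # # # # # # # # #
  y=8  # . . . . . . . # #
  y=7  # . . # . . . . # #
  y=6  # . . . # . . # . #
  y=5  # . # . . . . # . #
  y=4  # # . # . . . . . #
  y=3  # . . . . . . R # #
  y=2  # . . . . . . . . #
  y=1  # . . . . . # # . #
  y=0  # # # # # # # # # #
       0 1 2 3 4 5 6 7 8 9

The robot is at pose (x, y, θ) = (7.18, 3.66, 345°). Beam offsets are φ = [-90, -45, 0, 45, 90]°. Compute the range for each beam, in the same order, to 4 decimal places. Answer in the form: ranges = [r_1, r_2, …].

ranges = [1.7186, 3.0715, 0.8489, 2.1016, 1.3873]

beam 1: φ=-90°, α=255°
  direction (-0.2588, -0.9659); cell (7,3); t to first gridline: x 0.6955, y 0.6833 (then +3.8637 / +1.0353)
    (7,2) via y @ 0.6833
    (6,2) via x @ 0.6955
    (6,1) via y @ 1.7186  # hit
  → r_1 = 1.7186
beam 2: φ=-45°, α=300°
  direction (0.5000, -0.8660); cell (7,3); t to first gridline: x 1.6400, y 0.7621 (then +2.0000 / +1.1547)
    (7,2) via y @ 0.7621
    (8,2) via x @ 1.6400
    (8,1) via y @ 1.9168
    (8,0) via y @ 3.0715  # hit
  → r_2 = 3.0715
beam 3: φ=0°, α=345°
  direction (0.9659, -0.2588); cell (7,3); t to first gridline: x 0.8489, y 2.5500 (then +1.0353 / +3.8637)
    (8,3) via x @ 0.8489  # hit
  → r_3 = 0.8489
beam 4: φ=45°, α=30°
  direction (0.8660, 0.5000); cell (7,3); t to first gridline: x 0.9469, y 0.6800 (then +1.1547 / +2.0000)
    (7,4) via y @ 0.6800
    (8,4) via x @ 0.9469
    (9,4) via x @ 2.1016  # hit
  → r_4 = 2.1016
beam 5: φ=90°, α=75°
  direction (0.2588, 0.9659); cell (7,3); t to first gridline: x 3.1682, y 0.3520 (then +3.8637 / +1.0353)
    (7,4) via y @ 0.3520
    (7,5) via y @ 1.3873  # hit
  → r_5 = 1.3873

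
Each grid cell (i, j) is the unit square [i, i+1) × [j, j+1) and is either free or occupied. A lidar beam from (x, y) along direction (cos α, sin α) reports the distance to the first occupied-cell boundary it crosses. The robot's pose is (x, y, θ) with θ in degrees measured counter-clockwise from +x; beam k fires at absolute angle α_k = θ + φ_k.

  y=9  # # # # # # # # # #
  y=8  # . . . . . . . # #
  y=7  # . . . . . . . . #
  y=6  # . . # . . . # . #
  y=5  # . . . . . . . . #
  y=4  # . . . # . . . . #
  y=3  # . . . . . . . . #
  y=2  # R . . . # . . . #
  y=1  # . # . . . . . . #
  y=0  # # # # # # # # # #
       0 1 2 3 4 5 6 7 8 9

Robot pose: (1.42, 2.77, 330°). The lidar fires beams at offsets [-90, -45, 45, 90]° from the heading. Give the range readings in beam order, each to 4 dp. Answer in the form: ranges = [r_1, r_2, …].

beam 1: φ=-90°, α=240°
  dir = (cos 240°, sin 240°) = (-0.5000, -0.8660); from cell (1,2)
  next x-line at t=0.8400, next y-line at t=0.8891; Δt_x=2.0000, Δt_y=1.1547
    x: enter (0,2) at t=0.8400 ← occupied
  → r_1 = 0.8400
beam 2: φ=-45°, α=285°
  dir = (cos 285°, sin 285°) = (0.2588, -0.9659); from cell (1,2)
  next x-line at t=2.2409, next y-line at t=0.7972; Δt_x=3.8637, Δt_y=1.0353
    y: enter (1,1) at t=0.7972
    y: enter (1,0) at t=1.8324 ← occupied
  → r_2 = 1.8324
beam 3: φ=45°, α=15°
  dir = (cos 15°, sin 15°) = (0.9659, 0.2588); from cell (1,2)
  next x-line at t=0.6005, next y-line at t=0.8887; Δt_x=1.0353, Δt_y=3.8637
    x: enter (2,2) at t=0.6005
    y: enter (2,3) at t=0.8887
    x: enter (3,3) at t=1.6357
    x: enter (4,3) at t=2.6710
    x: enter (5,3) at t=3.7063
    x: enter (6,3) at t=4.7416
    y: enter (6,4) at t=4.7524
    x: enter (7,4) at t=5.7768
    x: enter (8,4) at t=6.8121
    x: enter (9,4) at t=7.8474 ← occupied
  → r_3 = 7.8474
beam 4: φ=90°, α=60°
  dir = (cos 60°, sin 60°) = (0.5000, 0.8660); from cell (1,2)
  next x-line at t=1.1600, next y-line at t=0.2656; Δt_x=2.0000, Δt_y=1.1547
    y: enter (1,3) at t=0.2656
    x: enter (2,3) at t=1.1600
    y: enter (2,4) at t=1.4203
    y: enter (2,5) at t=2.5750
    x: enter (3,5) at t=3.1600
    y: enter (3,6) at t=3.7297 ← occupied
  → r_4 = 3.7297

ranges = [0.8400, 1.8324, 7.8474, 3.7297]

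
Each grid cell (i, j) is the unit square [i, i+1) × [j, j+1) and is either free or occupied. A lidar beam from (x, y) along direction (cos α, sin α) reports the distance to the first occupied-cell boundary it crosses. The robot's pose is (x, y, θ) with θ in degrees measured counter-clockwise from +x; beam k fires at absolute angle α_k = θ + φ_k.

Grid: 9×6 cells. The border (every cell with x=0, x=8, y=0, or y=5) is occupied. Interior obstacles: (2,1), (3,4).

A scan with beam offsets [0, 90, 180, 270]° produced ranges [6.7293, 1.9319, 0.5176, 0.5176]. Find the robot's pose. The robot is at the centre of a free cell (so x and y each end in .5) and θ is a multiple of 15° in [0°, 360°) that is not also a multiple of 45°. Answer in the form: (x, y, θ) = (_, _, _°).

Enumerate (i+0.5, j+0.5, θ) over the 26 free cells and 16 admissible headings. For each, cast all 4 beams and compare to the given ranges.
  (3.5, 2.5, 150°): beam 1 = 2.8868 ≠ 6.7293 ✗
  (3.5, 1.5, 195°): beam 1 = 0.5176 ≠ 6.7293 ✗
  (5.5, 2.5, 165°): beam 1 = 4.6587 ≠ 6.7293 ✗
  (2.5, 4.5, 105°): beam 1 = 0.5176 ≠ 6.7293 ✗
  …
  (7.5, 4.5, 195°): r_1=6.7293, r_2=1.9319, r_3=0.5176, r_4=0.5176 — all match ✓
No second candidate reproduces the full scan.

(x, y, θ) = (7.5, 4.5, 195°)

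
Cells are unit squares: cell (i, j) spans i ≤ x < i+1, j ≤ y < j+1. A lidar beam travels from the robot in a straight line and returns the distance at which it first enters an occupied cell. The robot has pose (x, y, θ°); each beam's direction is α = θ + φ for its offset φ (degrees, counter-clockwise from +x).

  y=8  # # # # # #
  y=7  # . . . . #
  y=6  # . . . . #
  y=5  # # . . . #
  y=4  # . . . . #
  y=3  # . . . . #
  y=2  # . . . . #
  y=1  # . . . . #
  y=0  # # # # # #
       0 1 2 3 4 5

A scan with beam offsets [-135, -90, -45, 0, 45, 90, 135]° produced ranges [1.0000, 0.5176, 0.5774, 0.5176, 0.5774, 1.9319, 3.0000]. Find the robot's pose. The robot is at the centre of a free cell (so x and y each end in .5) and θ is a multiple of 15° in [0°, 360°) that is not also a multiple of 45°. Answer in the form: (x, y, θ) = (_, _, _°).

(x, y, θ) = (4.5, 7.5, 75°)

Enumerate (i+0.5, j+0.5, θ) over the 27 free cells and 16 admissible headings. For each, cast all 7 beams and compare to the given ranges.
  (4.5, 1.5, 330°): beam 1 = 1.9319 ≠ 1.0000 ✗
  (3.5, 6.5, 240°): beam 1 = 1.5529 ≠ 1.0000 ✗
  (4.5, 5.5, 285°): beam 1 = 4.0415 ≠ 1.0000 ✗
  (3.5, 4.5, 60°): beam 1 = 3.6235 ≠ 1.0000 ✗
  …
  (4.5, 7.5, 75°): r_1=1.0000, r_2=0.5176, r_3=0.5774, r_4=0.5176, r_5=0.5774, r_6=1.9319, r_7=3.0000 — all match ✓
Unique over the lattice → pose = (4.5, 7.5, 75°).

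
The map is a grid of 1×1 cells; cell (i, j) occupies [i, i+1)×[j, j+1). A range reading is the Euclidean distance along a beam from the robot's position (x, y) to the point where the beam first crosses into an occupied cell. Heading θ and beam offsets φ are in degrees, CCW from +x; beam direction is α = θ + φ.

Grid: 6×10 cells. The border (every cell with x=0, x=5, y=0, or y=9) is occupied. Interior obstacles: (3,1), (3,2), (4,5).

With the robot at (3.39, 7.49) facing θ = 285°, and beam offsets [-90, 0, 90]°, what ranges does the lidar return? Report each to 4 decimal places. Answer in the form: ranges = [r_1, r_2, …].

beam 1: φ=-90°, α=195°
  dir = (cos 195°, sin 195°) = (-0.9659, -0.2588); from cell (3,7)
  next x-line at t=0.4038, next y-line at t=1.8932; Δt_x=1.0353, Δt_y=3.8637
    x: enter (2,7) at t=0.4038
    x: enter (1,7) at t=1.4390
    y: enter (1,6) at t=1.8932
    x: enter (0,6) at t=2.4743 ← occupied
  → r_1 = 2.4743
beam 2: φ=0°, α=285°
  dir = (cos 285°, sin 285°) = (0.2588, -0.9659); from cell (3,7)
  next x-line at t=2.3569, next y-line at t=0.5073; Δt_x=3.8637, Δt_y=1.0353
    y: enter (3,6) at t=0.5073
    y: enter (3,5) at t=1.5426
    x: enter (4,5) at t=2.3569 ← occupied
  → r_2 = 2.3569
beam 3: φ=90°, α=15°
  dir = (cos 15°, sin 15°) = (0.9659, 0.2588); from cell (3,7)
  next x-line at t=0.6315, next y-line at t=1.9705; Δt_x=1.0353, Δt_y=3.8637
    x: enter (4,7) at t=0.6315
    x: enter (5,7) at t=1.6668 ← occupied
  → r_3 = 1.6668

ranges = [2.4743, 2.3569, 1.6668]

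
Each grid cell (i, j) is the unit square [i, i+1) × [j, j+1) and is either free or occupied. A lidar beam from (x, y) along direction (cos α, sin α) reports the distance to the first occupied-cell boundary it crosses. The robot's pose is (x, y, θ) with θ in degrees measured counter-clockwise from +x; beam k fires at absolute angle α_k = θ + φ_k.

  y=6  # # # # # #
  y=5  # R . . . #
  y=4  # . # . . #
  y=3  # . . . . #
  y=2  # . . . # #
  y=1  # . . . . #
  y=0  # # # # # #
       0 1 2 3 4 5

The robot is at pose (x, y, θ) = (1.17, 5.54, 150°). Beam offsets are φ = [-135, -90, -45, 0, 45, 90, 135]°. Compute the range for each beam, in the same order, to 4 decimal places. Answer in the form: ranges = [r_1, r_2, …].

beam 1: φ=-135°, α=15°
  direction (0.9659, 0.2588); cell (1,5); t to first gridline: x 0.8593, y 1.7773 (then +1.0353 / +3.8637)
    (2,5) via x @ 0.8593
    (2,6) via y @ 1.7773  # hit
  → r_1 = 1.7773
beam 2: φ=-90°, α=60°
  direction (0.5000, 0.8660); cell (1,5); t to first gridline: x 1.6600, y 0.5312 (then +2.0000 / +1.1547)
    (1,6) via y @ 0.5312  # hit
  → r_2 = 0.5312
beam 3: φ=-45°, α=105°
  direction (-0.2588, 0.9659); cell (1,5); t to first gridline: x 0.6568, y 0.4762 (then +3.8637 / +1.0353)
    (1,6) via y @ 0.4762  # hit
  → r_3 = 0.4762
beam 4: φ=0°, α=150°
  direction (-0.8660, 0.5000); cell (1,5); t to first gridline: x 0.1963, y 0.9200 (then +1.1547 / +2.0000)
    (0,5) via x @ 0.1963  # hit
  → r_4 = 0.1963
beam 5: φ=45°, α=195°
  direction (-0.9659, -0.2588); cell (1,5); t to first gridline: x 0.1760, y 2.0864 (then +1.0353 / +3.8637)
    (0,5) via x @ 0.1760  # hit
  → r_5 = 0.1760
beam 6: φ=90°, α=240°
  direction (-0.5000, -0.8660); cell (1,5); t to first gridline: x 0.3400, y 0.6235 (then +2.0000 / +1.1547)
    (0,5) via x @ 0.3400  # hit
  → r_6 = 0.3400
beam 7: φ=135°, α=285°
  direction (0.2588, -0.9659); cell (1,5); t to first gridline: x 3.2069, y 0.5590 (then +3.8637 / +1.0353)
    (1,4) via y @ 0.5590
    (1,3) via y @ 1.5943
    (1,2) via y @ 2.6296
    (2,2) via x @ 3.2069
    (2,1) via y @ 3.6649
    (2,0) via y @ 4.7002  # hit
  → r_7 = 4.7002

ranges = [1.7773, 0.5312, 0.4762, 0.1963, 0.1760, 0.3400, 4.7002]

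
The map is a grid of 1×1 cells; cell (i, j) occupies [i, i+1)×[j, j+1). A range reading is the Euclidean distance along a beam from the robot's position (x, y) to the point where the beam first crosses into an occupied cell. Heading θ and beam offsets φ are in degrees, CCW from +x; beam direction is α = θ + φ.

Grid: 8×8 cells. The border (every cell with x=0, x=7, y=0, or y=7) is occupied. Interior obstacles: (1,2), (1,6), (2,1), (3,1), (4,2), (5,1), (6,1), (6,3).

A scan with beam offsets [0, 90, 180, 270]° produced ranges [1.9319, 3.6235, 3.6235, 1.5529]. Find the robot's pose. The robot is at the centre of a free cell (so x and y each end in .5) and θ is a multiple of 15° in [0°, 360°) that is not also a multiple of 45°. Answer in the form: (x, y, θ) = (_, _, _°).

(x, y, θ) = (3.5, 5.5, 165°)

The pose lattice has 28·16 = 448 candidates. Test each by forward raycasting.
  (5.5, 3.5, 120°): beam 1 = 4.0415 ≠ 1.9319 ✗
  (5.5, 3.5, 165°): beam 1 = 4.6587 ≠ 1.9319 ✗
  (1.5, 5.5, 195°): beam 1 = 0.5176 ≠ 1.9319 ✗
  (3.5, 6.5, 210°): beam 1 = 2.8868 ≠ 1.9319 ✗
  …
  (3.5, 5.5, 165°): r_1=1.9319, r_2=3.6235, r_3=3.6235, r_4=1.5529 — all match ✓
Only this pose fits every beam.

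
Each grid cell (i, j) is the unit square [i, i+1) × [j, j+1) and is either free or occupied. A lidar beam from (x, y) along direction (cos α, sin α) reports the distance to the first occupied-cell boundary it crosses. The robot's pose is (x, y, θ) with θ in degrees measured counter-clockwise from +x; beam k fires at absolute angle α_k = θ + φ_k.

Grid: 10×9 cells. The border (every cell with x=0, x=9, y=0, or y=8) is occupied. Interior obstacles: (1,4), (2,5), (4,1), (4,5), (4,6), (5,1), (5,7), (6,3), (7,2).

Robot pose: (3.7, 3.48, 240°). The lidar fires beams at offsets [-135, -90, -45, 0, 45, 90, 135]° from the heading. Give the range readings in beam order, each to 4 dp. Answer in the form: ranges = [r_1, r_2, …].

ranges = [4.6794, 1.9630, 2.7952, 2.8637, 1.5322, 4.9600, 5.4870]

beam 1: φ=-135°, α=105°
  dir = (cos 105°, sin 105°) = (-0.2588, 0.9659); from cell (3,3)
  next x-line at t=2.7046, next y-line at t=0.5383; Δt_x=3.8637, Δt_y=1.0353
    y: enter (3,4) at t=0.5383
    y: enter (3,5) at t=1.5736
    y: enter (3,6) at t=2.6089
    x: enter (2,6) at t=2.7046
    y: enter (2,7) at t=3.6442
    y: enter (2,8) at t=4.6794 ← occupied
  → r_1 = 4.6794
beam 2: φ=-90°, α=150°
  dir = (cos 150°, sin 150°) = (-0.8660, 0.5000); from cell (3,3)
  next x-line at t=0.8083, next y-line at t=1.0400; Δt_x=1.1547, Δt_y=2.0000
    x: enter (2,3) at t=0.8083
    y: enter (2,4) at t=1.0400
    x: enter (1,4) at t=1.9630 ← occupied
  → r_2 = 1.9630
beam 3: φ=-45°, α=195°
  dir = (cos 195°, sin 195°) = (-0.9659, -0.2588); from cell (3,3)
  next x-line at t=0.7247, next y-line at t=1.8546; Δt_x=1.0353, Δt_y=3.8637
    x: enter (2,3) at t=0.7247
    x: enter (1,3) at t=1.7600
    y: enter (1,2) at t=1.8546
    x: enter (0,2) at t=2.7952 ← occupied
  → r_3 = 2.7952
beam 4: φ=0°, α=240°
  dir = (cos 240°, sin 240°) = (-0.5000, -0.8660); from cell (3,3)
  next x-line at t=1.4000, next y-line at t=0.5543; Δt_x=2.0000, Δt_y=1.1547
    y: enter (3,2) at t=0.5543
    x: enter (2,2) at t=1.4000
    y: enter (2,1) at t=1.7090
    y: enter (2,0) at t=2.8637 ← occupied
  → r_4 = 2.8637
beam 5: φ=45°, α=285°
  dir = (cos 285°, sin 285°) = (0.2588, -0.9659); from cell (3,3)
  next x-line at t=1.1591, next y-line at t=0.4969; Δt_x=3.8637, Δt_y=1.0353
    y: enter (3,2) at t=0.4969
    x: enter (4,2) at t=1.1591
    y: enter (4,1) at t=1.5322 ← occupied
  → r_5 = 1.5322
beam 6: φ=90°, α=330°
  dir = (cos 330°, sin 330°) = (0.8660, -0.5000); from cell (3,3)
  next x-line at t=0.3464, next y-line at t=0.9600; Δt_x=1.1547, Δt_y=2.0000
    x: enter (4,3) at t=0.3464
    y: enter (4,2) at t=0.9600
    x: enter (5,2) at t=1.5011
    x: enter (6,2) at t=2.6558
    y: enter (6,1) at t=2.9600
    x: enter (7,1) at t=3.8105
    y: enter (7,0) at t=4.9600 ← occupied
  → r_6 = 4.9600
beam 7: φ=135°, α=15°
  dir = (cos 15°, sin 15°) = (0.9659, 0.2588); from cell (3,3)
  next x-line at t=0.3106, next y-line at t=2.0091; Δt_x=1.0353, Δt_y=3.8637
    x: enter (4,3) at t=0.3106
    x: enter (5,3) at t=1.3459
    y: enter (5,4) at t=2.0091
    x: enter (6,4) at t=2.3811
    x: enter (7,4) at t=3.4164
    x: enter (8,4) at t=4.4517
    x: enter (9,4) at t=5.4870 ← occupied
  → r_7 = 5.4870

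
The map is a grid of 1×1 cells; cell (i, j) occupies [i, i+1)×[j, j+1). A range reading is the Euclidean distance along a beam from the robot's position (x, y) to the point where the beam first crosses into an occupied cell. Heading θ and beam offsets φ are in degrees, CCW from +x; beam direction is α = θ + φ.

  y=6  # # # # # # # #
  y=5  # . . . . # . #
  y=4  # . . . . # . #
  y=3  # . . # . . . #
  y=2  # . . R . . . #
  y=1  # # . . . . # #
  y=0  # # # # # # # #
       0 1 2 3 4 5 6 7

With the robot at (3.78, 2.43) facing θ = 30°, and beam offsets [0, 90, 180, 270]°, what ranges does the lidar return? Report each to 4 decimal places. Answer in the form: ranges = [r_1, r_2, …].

beam 1: φ=0°, α=30°
  dir = (cos 30°, sin 30°) = (0.8660, 0.5000); from cell (3,2)
  next x-line at t=0.2540, next y-line at t=1.1400; Δt_x=1.1547, Δt_y=2.0000
    x: enter (4,2) at t=0.2540
    y: enter (4,3) at t=1.1400
    x: enter (5,3) at t=1.4087
    x: enter (6,3) at t=2.5634
    y: enter (6,4) at t=3.1400
    x: enter (7,4) at t=3.7181 ← occupied
  → r_1 = 3.7181
beam 2: φ=90°, α=120°
  dir = (cos 120°, sin 120°) = (-0.5000, 0.8660); from cell (3,2)
  next x-line at t=1.5600, next y-line at t=0.6582; Δt_x=2.0000, Δt_y=1.1547
    y: enter (3,3) at t=0.6582 ← occupied
  → r_2 = 0.6582
beam 3: φ=180°, α=210°
  dir = (cos 210°, sin 210°) = (-0.8660, -0.5000); from cell (3,2)
  next x-line at t=0.9007, next y-line at t=0.8600; Δt_x=1.1547, Δt_y=2.0000
    y: enter (3,1) at t=0.8600
    x: enter (2,1) at t=0.9007
    x: enter (1,1) at t=2.0554 ← occupied
  → r_3 = 2.0554
beam 4: φ=270°, α=300°
  dir = (cos 300°, sin 300°) = (0.5000, -0.8660); from cell (3,2)
  next x-line at t=0.4400, next y-line at t=0.4965; Δt_x=2.0000, Δt_y=1.1547
    x: enter (4,2) at t=0.4400
    y: enter (4,1) at t=0.4965
    y: enter (4,0) at t=1.6512 ← occupied
  → r_4 = 1.6512

ranges = [3.7181, 0.6582, 2.0554, 1.6512]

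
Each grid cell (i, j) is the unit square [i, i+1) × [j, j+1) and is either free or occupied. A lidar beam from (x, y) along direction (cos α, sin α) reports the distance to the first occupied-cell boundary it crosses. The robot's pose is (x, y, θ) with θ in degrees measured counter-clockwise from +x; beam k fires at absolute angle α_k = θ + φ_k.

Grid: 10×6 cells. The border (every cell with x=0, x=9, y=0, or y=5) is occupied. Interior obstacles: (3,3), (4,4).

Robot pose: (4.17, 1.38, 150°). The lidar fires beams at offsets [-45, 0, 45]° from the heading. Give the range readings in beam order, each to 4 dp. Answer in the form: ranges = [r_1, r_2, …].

beam 1: φ=-45°, α=105°
  direction (-0.2588, 0.9659); cell (4,1); t to first gridline: x 0.6568, y 0.6419 (then +3.8637 / +1.0353)
    (4,2) via y @ 0.6419
    (3,2) via x @ 0.6568
    (3,3) via y @ 1.6771  # hit
  → r_1 = 1.6771
beam 2: φ=0°, α=150°
  direction (-0.8660, 0.5000); cell (4,1); t to first gridline: x 0.1963, y 1.2400 (then +1.1547 / +2.0000)
    (3,1) via x @ 0.1963
    (3,2) via y @ 1.2400
    (2,2) via x @ 1.3510
    (1,2) via x @ 2.5057
    (1,3) via y @ 3.2400
    (0,3) via x @ 3.6604  # hit
  → r_2 = 3.6604
beam 3: φ=45°, α=195°
  direction (-0.9659, -0.2588); cell (4,1); t to first gridline: x 0.1760, y 1.4682 (then +1.0353 / +3.8637)
    (3,1) via x @ 0.1760
    (2,1) via x @ 1.2113
    (2,0) via y @ 1.4682  # hit
  → r_3 = 1.4682

ranges = [1.6771, 3.6604, 1.4682]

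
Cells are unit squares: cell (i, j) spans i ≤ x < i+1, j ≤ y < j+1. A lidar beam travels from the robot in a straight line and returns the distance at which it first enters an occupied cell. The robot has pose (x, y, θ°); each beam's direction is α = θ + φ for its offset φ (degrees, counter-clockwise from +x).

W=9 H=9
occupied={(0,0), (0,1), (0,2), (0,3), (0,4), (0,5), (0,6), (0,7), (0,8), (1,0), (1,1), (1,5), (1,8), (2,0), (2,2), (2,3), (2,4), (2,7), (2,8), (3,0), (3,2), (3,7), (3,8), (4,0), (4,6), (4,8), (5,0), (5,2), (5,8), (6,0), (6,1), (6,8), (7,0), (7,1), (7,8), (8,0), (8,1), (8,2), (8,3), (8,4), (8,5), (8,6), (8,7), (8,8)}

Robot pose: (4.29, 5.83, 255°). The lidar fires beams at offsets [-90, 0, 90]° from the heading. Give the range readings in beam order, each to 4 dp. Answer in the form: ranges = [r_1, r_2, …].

ranges = [3.4061, 2.9298, 3.8409]

beam 1: φ=-90°, α=165°
  dir = (cos 165°, sin 165°) = (-0.9659, 0.2588); from cell (4,5)
  next x-line at t=0.3002, next y-line at t=0.6568; Δt_x=1.0353, Δt_y=3.8637
    x: enter (3,5) at t=0.3002
    y: enter (3,6) at t=0.6568
    x: enter (2,6) at t=1.3355
    x: enter (1,6) at t=2.3708
    x: enter (0,6) at t=3.4061 ← occupied
  → r_1 = 3.4061
beam 2: φ=0°, α=255°
  dir = (cos 255°, sin 255°) = (-0.2588, -0.9659); from cell (4,5)
  next x-line at t=1.1205, next y-line at t=0.8593; Δt_x=3.8637, Δt_y=1.0353
    y: enter (4,4) at t=0.8593
    x: enter (3,4) at t=1.1205
    y: enter (3,3) at t=1.8946
    y: enter (3,2) at t=2.9298 ← occupied
  → r_2 = 2.9298
beam 3: φ=90°, α=345°
  dir = (cos 345°, sin 345°) = (0.9659, -0.2588); from cell (4,5)
  next x-line at t=0.7350, next y-line at t=3.2069; Δt_x=1.0353, Δt_y=3.8637
    x: enter (5,5) at t=0.7350
    x: enter (6,5) at t=1.7703
    x: enter (7,5) at t=2.8056
    y: enter (7,4) at t=3.2069
    x: enter (8,4) at t=3.8409 ← occupied
  → r_3 = 3.8409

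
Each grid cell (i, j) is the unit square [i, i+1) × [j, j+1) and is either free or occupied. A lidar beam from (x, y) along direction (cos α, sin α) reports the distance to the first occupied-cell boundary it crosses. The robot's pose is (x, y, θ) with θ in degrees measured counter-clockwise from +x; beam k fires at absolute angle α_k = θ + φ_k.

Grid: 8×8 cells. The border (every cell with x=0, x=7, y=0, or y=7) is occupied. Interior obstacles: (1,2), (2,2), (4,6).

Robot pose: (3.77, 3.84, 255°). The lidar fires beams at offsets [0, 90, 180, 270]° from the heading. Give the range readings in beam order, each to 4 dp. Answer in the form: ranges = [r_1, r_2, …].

beam 1: φ=0°, α=255°
  dir = (cos 255°, sin 255°) = (-0.2588, -0.9659); from cell (3,3)
  next x-line at t=2.9751, next y-line at t=0.8696; Δt_x=3.8637, Δt_y=1.0353
    y: enter (3,2) at t=0.8696
    y: enter (3,1) at t=1.9049
    y: enter (3,0) at t=2.9402 ← occupied
  → r_1 = 2.9402
beam 2: φ=90°, α=345°
  dir = (cos 345°, sin 345°) = (0.9659, -0.2588); from cell (3,3)
  next x-line at t=0.2381, next y-line at t=3.2455; Δt_x=1.0353, Δt_y=3.8637
    x: enter (4,3) at t=0.2381
    x: enter (5,3) at t=1.2734
    x: enter (6,3) at t=2.3087
    y: enter (6,2) at t=3.2455
    x: enter (7,2) at t=3.3439 ← occupied
  → r_2 = 3.3439
beam 3: φ=180°, α=75°
  dir = (cos 75°, sin 75°) = (0.2588, 0.9659); from cell (3,3)
  next x-line at t=0.8887, next y-line at t=0.1656; Δt_x=3.8637, Δt_y=1.0353
    y: enter (3,4) at t=0.1656
    x: enter (4,4) at t=0.8887
    y: enter (4,5) at t=1.2009
    y: enter (4,6) at t=2.2362 ← occupied
  → r_3 = 2.2362
beam 4: φ=270°, α=165°
  dir = (cos 165°, sin 165°) = (-0.9659, 0.2588); from cell (3,3)
  next x-line at t=0.7972, next y-line at t=0.6182; Δt_x=1.0353, Δt_y=3.8637
    y: enter (3,4) at t=0.6182
    x: enter (2,4) at t=0.7972
    x: enter (1,4) at t=1.8324
    x: enter (0,4) at t=2.8677 ← occupied
  → r_4 = 2.8677

ranges = [2.9402, 3.3439, 2.2362, 2.8677]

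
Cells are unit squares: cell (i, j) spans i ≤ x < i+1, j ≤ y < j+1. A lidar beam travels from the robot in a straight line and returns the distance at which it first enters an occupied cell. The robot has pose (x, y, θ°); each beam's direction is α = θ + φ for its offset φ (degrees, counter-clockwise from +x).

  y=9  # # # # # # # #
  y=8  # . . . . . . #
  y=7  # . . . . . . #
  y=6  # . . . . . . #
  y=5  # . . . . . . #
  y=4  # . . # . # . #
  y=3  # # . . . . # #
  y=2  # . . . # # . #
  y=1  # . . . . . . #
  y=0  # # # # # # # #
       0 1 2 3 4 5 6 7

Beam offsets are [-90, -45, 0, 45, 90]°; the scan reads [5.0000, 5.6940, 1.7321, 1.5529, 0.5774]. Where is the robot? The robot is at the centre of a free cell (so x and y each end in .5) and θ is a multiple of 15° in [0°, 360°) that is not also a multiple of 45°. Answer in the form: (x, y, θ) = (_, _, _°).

(x, y, θ) = (1.5, 7.5, 60°)

Enumerate (i+0.5, j+0.5, θ) over the 42 free cells and 16 admissible headings. For each, cast all 5 beams and compare to the given ranges.
  (6.5, 1.5, 75°): beam 1 = 0.5176 ≠ 5.0000 ✗
  (4.5, 6.5, 195°): beam 1 = 2.5882 ≠ 5.0000 ✗
  (2.5, 2.5, 60°): beam 1 = 3.0000 ≠ 5.0000 ✗
  (6.5, 6.5, 165°): beam 1 = 1.9319 ≠ 5.0000 ✗
  (3.5, 7.5, 60°): beam 1 = 4.0415 ≠ 5.0000 ✗
  …
  (1.5, 7.5, 60°): r_1=5.0000, r_2=5.6940, r_3=1.7321, r_4=1.5529, r_5=0.5774 — all match ✓
Unique over the lattice → pose = (1.5, 7.5, 60°).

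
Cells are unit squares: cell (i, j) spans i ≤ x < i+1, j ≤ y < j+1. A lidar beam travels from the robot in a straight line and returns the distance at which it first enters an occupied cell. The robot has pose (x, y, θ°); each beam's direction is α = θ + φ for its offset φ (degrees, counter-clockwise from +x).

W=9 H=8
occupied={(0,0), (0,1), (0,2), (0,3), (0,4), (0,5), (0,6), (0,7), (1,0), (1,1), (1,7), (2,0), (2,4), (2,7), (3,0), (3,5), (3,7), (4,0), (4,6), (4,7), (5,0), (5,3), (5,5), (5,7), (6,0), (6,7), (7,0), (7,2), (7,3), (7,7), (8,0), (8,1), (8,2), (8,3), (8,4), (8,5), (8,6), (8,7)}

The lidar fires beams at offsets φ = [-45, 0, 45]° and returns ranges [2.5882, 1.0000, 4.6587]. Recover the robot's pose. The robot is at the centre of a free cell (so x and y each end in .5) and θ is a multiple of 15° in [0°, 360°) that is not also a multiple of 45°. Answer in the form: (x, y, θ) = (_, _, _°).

The pose lattice has 34·16 = 544 candidates. Test each by forward raycasting.
  (1.5, 3.5, 255°): beam 1 = 0.5774 ≠ 2.5882 ✗
  (1.5, 4.5, 345°): beam 1 = 4.0415 ≠ 2.5882 ✗
  (2.5, 5.5, 195°): beam 1 = 1.7321 ≠ 2.5882 ✗
  …
  (6.5, 2.5, 150°): r_1=2.5882, r_2=1.0000, r_3=4.6587 — all match ✓
Unique over the lattice → pose = (6.5, 2.5, 150°).

(x, y, θ) = (6.5, 2.5, 150°)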